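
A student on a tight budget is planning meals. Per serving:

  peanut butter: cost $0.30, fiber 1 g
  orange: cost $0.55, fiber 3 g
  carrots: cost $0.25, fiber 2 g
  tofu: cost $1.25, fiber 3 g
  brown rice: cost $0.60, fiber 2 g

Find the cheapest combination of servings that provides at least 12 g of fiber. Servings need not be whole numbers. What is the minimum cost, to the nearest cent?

Cost per g of fiber: carrots $0.1250, orange $0.1833, peanut butter $0.3000, brown rice $0.3000, tofu $0.4167.
With no serving limits, use only carrots: 12 g / 2 g = 6 servings × $0.25 = $1.50.

$1.50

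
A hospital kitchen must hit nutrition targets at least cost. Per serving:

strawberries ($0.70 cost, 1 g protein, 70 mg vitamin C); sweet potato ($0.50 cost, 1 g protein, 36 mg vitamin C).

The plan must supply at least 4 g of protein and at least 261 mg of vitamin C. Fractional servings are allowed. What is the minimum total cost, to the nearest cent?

An LP optimum is at a vertex; with two nutrient constraints at most two foods are used. Check each candidate.
strawberries only: max(4/1, 261/70) = 4 servings → $2.80.
sweet potato only: max(4/1, 261/36) = 7.25 servings → $3.62.
strawberries + sweet potato with both tight: 3.441 servings and 0.5588 servings → $2.69.
Cheapest feasible corner: $2.69.

$2.69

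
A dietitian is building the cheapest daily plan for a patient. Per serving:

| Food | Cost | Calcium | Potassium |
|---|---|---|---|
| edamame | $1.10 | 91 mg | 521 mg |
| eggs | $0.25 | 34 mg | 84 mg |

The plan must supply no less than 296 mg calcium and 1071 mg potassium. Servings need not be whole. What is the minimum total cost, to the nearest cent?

At the optimum either one food covers both requirements or two foods hit both targets exactly; no other combination can be cheaper.
edamame only: max(296/91, 1071/521) = 3.253 servings → $3.58.
eggs only: max(296/34, 1071/84) = 12.75 servings → $3.19.
edamame + eggs with both tight: 1.147 servings and 5.636 servings → $2.67.
Cheapest feasible corner: $2.67.

$2.67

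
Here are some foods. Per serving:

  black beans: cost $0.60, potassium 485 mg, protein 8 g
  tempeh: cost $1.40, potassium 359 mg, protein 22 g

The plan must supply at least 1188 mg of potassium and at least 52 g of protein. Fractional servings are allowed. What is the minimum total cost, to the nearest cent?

$3.40

An LP optimum is at a vertex; with two nutrient constraints at most two foods are used. Check each candidate.
black beans only: max(1188/485, 52/8) = 6.5 servings → $3.90.
tempeh only: max(1188/359, 52/22) = 3.309 servings → $4.63.
black beans + tempeh with both tight: 0.9577 servings and 2.015 servings → $3.40.
The minimum over all feasible corners is $3.40.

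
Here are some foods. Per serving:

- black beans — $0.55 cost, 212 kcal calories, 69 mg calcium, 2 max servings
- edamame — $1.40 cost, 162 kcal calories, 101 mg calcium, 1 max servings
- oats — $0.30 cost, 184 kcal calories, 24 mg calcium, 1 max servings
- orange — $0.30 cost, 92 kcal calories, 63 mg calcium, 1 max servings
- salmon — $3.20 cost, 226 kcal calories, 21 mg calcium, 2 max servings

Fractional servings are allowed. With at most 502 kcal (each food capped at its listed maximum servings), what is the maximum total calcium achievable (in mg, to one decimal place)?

Calcium per kcal: orange 0.6848, edamame 0.6235, black beans 0.3255, oats 0.1304, salmon 0.09292.
Take 1 serving of orange: uses 92 kcal, +63.0 mg calcium (running total 63.0 mg).
Take 1 serving of edamame: uses 162 kcal, +101.0 mg calcium (running total 164.0 mg).
Take 1.17 servings of black beans: uses 248 kcal, +80.7 mg calcium (running total 244.7 mg).
Filling greedily by calcium-per-kcal is optimal for one linear limit, giving 244.7 mg.

244.7 mg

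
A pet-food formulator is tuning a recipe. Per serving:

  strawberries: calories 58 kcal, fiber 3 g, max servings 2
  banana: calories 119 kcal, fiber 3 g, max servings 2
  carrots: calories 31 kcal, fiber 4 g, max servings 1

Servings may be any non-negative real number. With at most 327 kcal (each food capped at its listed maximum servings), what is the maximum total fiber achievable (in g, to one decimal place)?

Fiber per kcal: carrots 0.129, strawberries 0.05172, banana 0.02521.
Take 1 serving of carrots: uses 31 kcal, +4.0 g fiber (running total 4.0 g).
Take 2 servings of strawberries: uses 116 kcal, +6.0 g fiber (running total 10.0 g).
Take 1.513 servings of banana: uses 180 kcal, +4.5 g fiber (running total 14.5 g).
Filling greedily by fiber-per-kcal is optimal for one linear limit, giving 14.5 g.

14.5 g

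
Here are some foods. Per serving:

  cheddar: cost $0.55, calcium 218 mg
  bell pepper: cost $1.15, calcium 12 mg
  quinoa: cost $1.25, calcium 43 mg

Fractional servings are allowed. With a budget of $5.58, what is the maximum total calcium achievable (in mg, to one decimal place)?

Calcium per dollar: cheddar 396.4, quinoa 34.4, bell pepper 10.43.
With no serving limits, spend the whole cost allowance on cheddar: $5.58 / $0.55 × 218 mg = 2211.7 mg.

2211.7 mg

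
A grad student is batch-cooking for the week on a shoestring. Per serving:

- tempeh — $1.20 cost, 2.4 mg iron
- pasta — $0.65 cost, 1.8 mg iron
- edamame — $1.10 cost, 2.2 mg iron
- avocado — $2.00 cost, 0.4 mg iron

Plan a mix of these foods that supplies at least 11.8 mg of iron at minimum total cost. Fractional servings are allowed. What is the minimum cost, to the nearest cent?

Cost per mg of iron: pasta $0.3611, tempeh $0.5000, edamame $0.5000, avocado $5.0000.
With no serving limits, use only pasta: 11.8 mg / 1.8 mg = 6.556 servings × $0.65 = $4.26.

$4.26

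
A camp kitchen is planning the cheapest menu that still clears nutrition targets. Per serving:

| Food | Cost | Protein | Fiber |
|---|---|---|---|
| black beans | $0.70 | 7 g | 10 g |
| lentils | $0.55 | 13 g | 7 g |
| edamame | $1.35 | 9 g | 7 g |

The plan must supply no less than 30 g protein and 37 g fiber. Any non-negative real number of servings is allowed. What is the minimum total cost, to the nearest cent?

An LP optimum is at a vertex; with two nutrient constraints at most two foods are used. Check each candidate.
black beans only: max(30/7, 37/10) = 4.286 servings → $3.00.
lentils only: max(30/13, 37/7) = 5.286 servings → $2.91.
edamame only: max(30/9, 37/7) = 5.286 servings → $7.14.
black beans + lentils with both tight: 3.346 servings and 0.5062 servings → $2.62.
black beans + edamame with both tight: 3 servings and 1 serving → $3.45.
lentils + edamame: intersection lies outside the first quadrant.
So the least-cost plan costs $2.62.

$2.62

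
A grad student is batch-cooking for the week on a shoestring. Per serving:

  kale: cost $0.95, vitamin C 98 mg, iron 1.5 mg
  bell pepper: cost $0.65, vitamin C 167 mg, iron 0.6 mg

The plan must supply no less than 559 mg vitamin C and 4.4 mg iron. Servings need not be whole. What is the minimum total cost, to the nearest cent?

The cheapest plan sits at a corner of the feasible region — with two constraints it uses at most two foods.
kale only: max(559/98, 4.4/1.5) = 5.704 servings → $5.42.
bell pepper only: max(559/167, 4.4/0.6) = 7.333 servings → $4.77.
kale + bell pepper with both tight: 2.083 servings and 2.125 servings → $3.36.
Cheapest feasible corner: $3.36.

$3.36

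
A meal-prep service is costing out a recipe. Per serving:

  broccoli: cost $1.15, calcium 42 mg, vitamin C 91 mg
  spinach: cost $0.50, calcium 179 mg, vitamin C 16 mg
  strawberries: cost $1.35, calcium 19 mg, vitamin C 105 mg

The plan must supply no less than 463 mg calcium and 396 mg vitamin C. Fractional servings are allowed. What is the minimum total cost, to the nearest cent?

$5.49

An LP optimum is at a vertex; with two nutrient constraints at most two foods are used. Check each candidate.
broccoli only: max(463/42, 396/91) = 11.02 servings → $12.68.
spinach only: max(463/179, 396/16) = 24.75 servings → $12.38.
strawberries only: max(463/19, 396/105) = 24.37 servings → $32.90.
broccoli + spinach with both tight: 4.065 servings and 1.633 servings → $5.49.
broccoli + strawberries with both targets exact would need a negative amount; discard.
spinach + strawberries with both tight: 2.222 servings and 3.433 servings → $5.75.
The minimum over all feasible corners is $5.49.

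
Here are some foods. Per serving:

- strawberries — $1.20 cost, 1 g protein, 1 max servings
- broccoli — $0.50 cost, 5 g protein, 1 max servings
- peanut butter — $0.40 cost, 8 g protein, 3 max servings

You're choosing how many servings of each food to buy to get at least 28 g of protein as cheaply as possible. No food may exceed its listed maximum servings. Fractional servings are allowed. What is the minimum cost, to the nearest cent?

$1.60

Cost per g of protein: peanut butter $0.0500, broccoli $0.1000, strawberries $1.2000.
Take 3 servings of peanut butter: +24.0 g protein for $1.20 (total $1.20, still need 4.0 g).
Take 0.8 servings of broccoli: +4.0 g protein for $0.40 (total $1.60, still need 0.0 g).
Filling from the cheapest source first is optimal under one linear minimum: $1.60.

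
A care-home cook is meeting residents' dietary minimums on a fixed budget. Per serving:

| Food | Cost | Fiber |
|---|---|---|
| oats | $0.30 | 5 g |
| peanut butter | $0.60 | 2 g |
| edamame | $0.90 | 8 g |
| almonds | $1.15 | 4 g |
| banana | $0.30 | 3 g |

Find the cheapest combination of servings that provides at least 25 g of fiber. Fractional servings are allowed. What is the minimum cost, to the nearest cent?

$1.50

Cost per g of fiber: oats $0.0600, banana $0.1000, edamame $0.1125, almonds $0.2875, peanut butter $0.3000.
With no serving limits, use only oats: 25 g / 5 g = 5 servings × $0.30 = $1.50.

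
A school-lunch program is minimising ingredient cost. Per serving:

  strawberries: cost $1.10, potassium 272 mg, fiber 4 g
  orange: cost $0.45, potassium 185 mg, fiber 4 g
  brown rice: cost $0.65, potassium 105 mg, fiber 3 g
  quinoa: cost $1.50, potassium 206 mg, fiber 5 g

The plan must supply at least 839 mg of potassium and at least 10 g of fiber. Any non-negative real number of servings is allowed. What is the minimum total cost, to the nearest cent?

$2.04

The cheapest plan sits at a corner of the feasible region — with two constraints it uses at most two foods.
strawberries only: max(839/272, 10/4) = 3.085 servings → $3.39.
orange only: max(839/185, 10/4) = 4.535 servings → $2.04.
brown rice only: max(839/105, 10/3) = 7.99 servings → $5.19.
quinoa only: max(839/206, 10/5) = 4.073 servings → $6.11.
strawberries + orange: the both-tight solution has a negative serving — not a feasible corner.
strawberries + brown rice: intersection lies outside the first quadrant.
strawberries + quinoa: intersection lies outside the first quadrant.
orange + brown rice: the both-tight solution has a negative serving — not a feasible corner.
orange + quinoa with both targets exact would need a negative amount; discard.
brown rice + quinoa with both targets exact would need a negative amount; discard.
Cheapest feasible corner: $2.04.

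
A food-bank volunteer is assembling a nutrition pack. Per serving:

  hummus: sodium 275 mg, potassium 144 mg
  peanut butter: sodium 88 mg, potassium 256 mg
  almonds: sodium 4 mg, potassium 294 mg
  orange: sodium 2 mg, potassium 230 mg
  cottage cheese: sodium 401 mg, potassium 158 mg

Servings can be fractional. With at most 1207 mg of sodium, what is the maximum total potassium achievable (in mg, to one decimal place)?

Potassium per mg sodium: orange 115, almonds 73.5, peanut butter 2.909, hummus 0.5236, cottage cheese 0.394.
With no serving limits, spend the whole sodium allowance on orange: 1207 mg / 2 mg × 230 mg = 138805.0 mg.

138805.0 mg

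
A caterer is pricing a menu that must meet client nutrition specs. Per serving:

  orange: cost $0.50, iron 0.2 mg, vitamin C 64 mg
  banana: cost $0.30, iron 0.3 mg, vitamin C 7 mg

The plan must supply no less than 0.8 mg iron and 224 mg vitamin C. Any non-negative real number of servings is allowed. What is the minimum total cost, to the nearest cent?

$1.84

For a min-cost LP with two ≥-constraints, a basic feasible solution has at most two positive variables.
orange only: max(0.8/0.2, 224/64) = 4 servings → $2.00.
banana only: max(0.8/0.3, 224/7) = 32 servings → $9.60.
orange + banana with both tight: 3.461 servings and 0.3596 servings → $1.84.
The minimum over all feasible corners is $1.84.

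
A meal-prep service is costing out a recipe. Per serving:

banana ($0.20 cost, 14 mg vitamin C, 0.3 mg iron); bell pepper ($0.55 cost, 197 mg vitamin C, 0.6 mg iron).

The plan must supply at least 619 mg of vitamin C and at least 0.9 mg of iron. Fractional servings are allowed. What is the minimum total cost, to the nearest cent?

$1.73

Two binding constraints pin down two serving amounts, so the optimal mix uses at most two foods. The candidates are each food alone (scaled to the tighter of vitamin C/iron) and each pair with both constraints tight.
banana only: max(619/14, 0.9/0.3) = 44.21 servings → $8.84.
bell pepper only: max(619/197, 0.9/0.6) = 3.142 servings → $1.73.
banana + bell pepper with both targets exact would need a negative amount; discard.
The minimum over all feasible corners is $1.73.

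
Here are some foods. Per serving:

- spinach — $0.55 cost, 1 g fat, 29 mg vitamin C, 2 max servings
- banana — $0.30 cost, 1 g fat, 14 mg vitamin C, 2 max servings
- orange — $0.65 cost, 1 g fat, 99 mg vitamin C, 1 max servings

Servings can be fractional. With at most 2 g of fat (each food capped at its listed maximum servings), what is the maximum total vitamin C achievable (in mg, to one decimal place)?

128.0 mg

Vitamin C per g fat: orange 99, spinach 29, banana 14.
Take 1 serving of orange: uses 1 g fat, +99.0 mg vitamin C (running total 99.0 mg).
Take 1 serving of spinach: uses 1 g fat, +29.0 mg vitamin C (running total 128.0 mg).
Greedy by best ratio exhausts the fat allowance optimally: 128.0 mg.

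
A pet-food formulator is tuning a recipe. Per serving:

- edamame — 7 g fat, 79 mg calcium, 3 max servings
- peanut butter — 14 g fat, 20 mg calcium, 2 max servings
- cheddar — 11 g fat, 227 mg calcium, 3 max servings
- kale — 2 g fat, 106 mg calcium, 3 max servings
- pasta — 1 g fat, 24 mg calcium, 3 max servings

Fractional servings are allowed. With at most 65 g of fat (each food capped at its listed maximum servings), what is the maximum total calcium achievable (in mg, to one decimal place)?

Calcium per g fat: kale 53, pasta 24, cheddar 20.64, edamame 11.29, peanut butter 1.429.
Take 3 servings of kale: uses 6 g fat, +318.0 mg calcium (running total 318.0 mg).
Take 3 servings of pasta: uses 3 g fat, +72.0 mg calcium (running total 390.0 mg).
Take 3 servings of cheddar: uses 33 g fat, +681.0 mg calcium (running total 1071.0 mg).
Take 3 servings of edamame: uses 21 g fat, +237.0 mg calcium (running total 1308.0 mg).
Take 0.1429 servings of peanut butter: uses 2 g fat, +2.9 mg calcium (running total 1310.9 mg).
Greedy by best ratio exhausts the fat allowance optimally: 1310.9 mg.

1310.9 mg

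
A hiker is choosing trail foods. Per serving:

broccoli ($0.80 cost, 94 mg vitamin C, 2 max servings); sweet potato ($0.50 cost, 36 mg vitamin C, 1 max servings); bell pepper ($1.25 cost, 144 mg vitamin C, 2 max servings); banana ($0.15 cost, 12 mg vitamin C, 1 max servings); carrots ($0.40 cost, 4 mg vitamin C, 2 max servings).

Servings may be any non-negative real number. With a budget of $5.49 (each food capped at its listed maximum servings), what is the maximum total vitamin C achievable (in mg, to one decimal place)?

531.4 mg

Vitamin C per dollar: broccoli 117.5, bell pepper 115.2, banana 80, sweet potato 72, carrots 10.
Take 2 servings of broccoli: spends $1.60, +188.0 mg vitamin C (running total 188.0 mg).
Take 2 servings of bell pepper: spends $2.50, +288.0 mg vitamin C (running total 476.0 mg).
Take 1 serving of banana: spends $0.15, +12.0 mg vitamin C (running total 488.0 mg).
Take 1 serving of sweet potato: spends $0.50, +36.0 mg vitamin C (running total 524.0 mg).
Take 1.85 servings of carrots: spends $0.74, +7.4 mg vitamin C (running total 531.4 mg).
Greedy by best ratio exhausts the cost allowance optimally: 531.4 mg.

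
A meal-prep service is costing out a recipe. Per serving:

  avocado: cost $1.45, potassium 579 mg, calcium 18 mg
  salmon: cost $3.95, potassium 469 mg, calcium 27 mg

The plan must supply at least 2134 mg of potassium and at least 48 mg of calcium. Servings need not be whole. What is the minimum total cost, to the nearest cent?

An LP optimum is at a vertex; with two nutrient constraints at most two foods are used. Check each candidate.
avocado only: max(2134/579, 48/18) = 3.686 servings → $5.34.
salmon only: max(2134/469, 48/27) = 4.55 servings → $17.97.
avocado + salmon: intersection lies outside the first quadrant.
The minimum over all feasible corners is $5.34.

$5.34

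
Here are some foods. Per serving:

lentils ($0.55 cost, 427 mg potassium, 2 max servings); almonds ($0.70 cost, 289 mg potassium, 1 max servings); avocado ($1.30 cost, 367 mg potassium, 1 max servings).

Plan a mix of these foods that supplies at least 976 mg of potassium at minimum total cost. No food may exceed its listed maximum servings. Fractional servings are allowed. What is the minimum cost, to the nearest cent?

Cost per mg of potassium: lentils $0.0013, almonds $0.0024, avocado $0.0035.
Take 2 servings of lentils: +854.0 mg potassium for $1.10 (total $1.10, still need 122.0 mg).
Take 0.4221 servings of almonds: +122.0 mg potassium for $0.30 (total $1.40, still need 0.0 mg).
Greedy by cheapest-per-mg is optimal for a single linear constraint, so the minimum cost is $1.40.

$1.40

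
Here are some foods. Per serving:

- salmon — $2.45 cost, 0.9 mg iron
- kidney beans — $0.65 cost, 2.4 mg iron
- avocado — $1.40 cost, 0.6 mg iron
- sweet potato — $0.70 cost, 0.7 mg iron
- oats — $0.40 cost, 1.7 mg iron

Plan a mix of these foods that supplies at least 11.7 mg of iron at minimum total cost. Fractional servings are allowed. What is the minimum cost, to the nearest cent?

Cost per mg of iron: oats $0.2353, kidney beans $0.2708, sweet potato $1.0000, avocado $2.3333, salmon $2.7222.
With no serving limits, use only oats: 11.7 mg / 1.7 mg = 6.882 servings × $0.40 = $2.75.

$2.75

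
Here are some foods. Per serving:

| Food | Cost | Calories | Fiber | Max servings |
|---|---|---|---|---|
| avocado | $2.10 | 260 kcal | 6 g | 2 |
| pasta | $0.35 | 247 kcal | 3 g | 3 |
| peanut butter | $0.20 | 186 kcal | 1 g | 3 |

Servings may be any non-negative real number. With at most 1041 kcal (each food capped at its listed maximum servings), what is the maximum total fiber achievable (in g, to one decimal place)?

18.3 g

Fiber per kcal: avocado 0.02308, pasta 0.01215, peanut butter 0.005376.
Take 2 servings of avocado: uses 520 kcal, +12.0 g fiber (running total 12.0 g).
Take 2.109 servings of pasta: uses 521 kcal, +6.3 g fiber (running total 18.3 g).
Filling greedily by fiber-per-kcal is optimal for one linear limit, giving 18.3 g.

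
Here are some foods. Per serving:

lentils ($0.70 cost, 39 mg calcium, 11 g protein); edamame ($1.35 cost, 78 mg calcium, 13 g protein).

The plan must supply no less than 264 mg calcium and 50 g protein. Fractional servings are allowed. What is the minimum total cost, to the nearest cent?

Compare the cost at each extreme point of the feasible region.
lentils only: max(264/39, 50/11) = 6.769 servings → $4.74.
edamame only: max(264/78, 50/13) = 3.846 servings → $5.19.
lentils + edamame with both tight: 1.333 servings and 2.718 servings → $4.60.
The minimum over all feasible corners is $4.60.

$4.60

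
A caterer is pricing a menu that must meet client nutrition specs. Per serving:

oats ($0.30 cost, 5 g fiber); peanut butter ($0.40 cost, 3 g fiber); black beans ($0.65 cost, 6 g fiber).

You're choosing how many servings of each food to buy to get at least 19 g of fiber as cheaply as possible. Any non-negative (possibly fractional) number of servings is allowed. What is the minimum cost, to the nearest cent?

$1.14

Cost per g of fiber: oats $0.0600, black beans $0.1083, peanut butter $0.1333.
With no serving limits, use only oats: 19 g / 5 g = 3.8 servings × $0.30 = $1.14.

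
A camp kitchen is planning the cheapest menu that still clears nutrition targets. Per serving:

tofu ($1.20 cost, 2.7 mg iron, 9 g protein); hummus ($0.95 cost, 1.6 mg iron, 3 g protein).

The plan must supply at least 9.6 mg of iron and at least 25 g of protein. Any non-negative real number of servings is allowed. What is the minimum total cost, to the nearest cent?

An LP optimum is at a vertex; with two nutrient constraints at most two foods are used. Check each candidate.
tofu only: max(9.6/2.7, 25/9) = 3.556 servings → $4.27.
hummus only: max(9.6/1.6, 25/3) = 8.333 servings → $7.92.
tofu + hummus with both tight: 1.778 servings and 3 servings → $4.98.
So the least-cost plan costs $4.27.

$4.27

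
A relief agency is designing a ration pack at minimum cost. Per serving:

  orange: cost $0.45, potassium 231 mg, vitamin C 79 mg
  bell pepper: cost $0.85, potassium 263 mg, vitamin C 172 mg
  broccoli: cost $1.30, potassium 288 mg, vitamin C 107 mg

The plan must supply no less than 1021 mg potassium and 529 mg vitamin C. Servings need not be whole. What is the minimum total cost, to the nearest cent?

A basic optimal solution has at most two foods positive. Try each food alone and each pair with both targets met exactly.
orange only: max(1021/231, 529/79) = 6.696 servings → $3.01.
bell pepper only: max(1021/263, 529/172) = 3.882 servings → $3.30.
broccoli only: max(1021/288, 529/107) = 4.944 servings → $6.43.
orange + bell pepper with both tight: 1.925 servings and 2.192 servings → $2.73.
orange + broccoli: the both-tight solution has a negative serving — not a feasible corner.
bell pepper + broccoli with both tight: 2.015 servings and 1.705 servings → $3.93.
The minimum over all feasible corners is $2.73.

$2.73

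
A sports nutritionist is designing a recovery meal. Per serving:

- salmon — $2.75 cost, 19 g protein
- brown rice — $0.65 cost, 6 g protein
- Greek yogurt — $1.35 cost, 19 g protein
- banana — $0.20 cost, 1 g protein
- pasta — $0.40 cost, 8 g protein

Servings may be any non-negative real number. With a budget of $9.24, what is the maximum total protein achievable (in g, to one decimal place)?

Protein per dollar: pasta 20, Greek yogurt 14.07, brown rice 9.231, salmon 6.909, banana 5.
With no serving limits, spend the whole cost allowance on pasta: $9.24 / $0.40 × 8 g = 184.8 g.

184.8 g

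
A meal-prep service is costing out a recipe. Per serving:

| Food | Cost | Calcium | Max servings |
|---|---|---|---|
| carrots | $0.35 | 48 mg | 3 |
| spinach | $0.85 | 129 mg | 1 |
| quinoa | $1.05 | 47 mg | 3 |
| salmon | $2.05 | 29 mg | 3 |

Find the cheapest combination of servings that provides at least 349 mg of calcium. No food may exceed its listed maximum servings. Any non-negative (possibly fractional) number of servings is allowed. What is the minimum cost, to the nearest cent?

$3.60

Cost per mg of calcium: spinach $0.0066, carrots $0.0073, quinoa $0.0223, salmon $0.0707.
Take 1 serving of spinach: +129.0 mg calcium for $0.85 (total $0.85, still need 220.0 mg).
Take 3 servings of carrots: +144.0 mg calcium for $1.05 (total $1.90, still need 76.0 mg).
Take 1.617 servings of quinoa: +76.0 mg calcium for $1.70 (total $3.60, still need 0.0 mg).
Greedy by cheapest-per-mg is optimal for a single linear constraint, so the minimum cost is $3.60.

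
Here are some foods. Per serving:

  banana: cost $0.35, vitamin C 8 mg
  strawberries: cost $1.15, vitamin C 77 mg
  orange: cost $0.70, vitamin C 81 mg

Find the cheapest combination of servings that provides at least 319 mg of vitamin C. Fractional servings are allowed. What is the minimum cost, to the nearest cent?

Cost per mg of vitamin C: orange $0.0086, strawberries $0.0149, banana $0.0437.
With no serving limits, use only orange: 319 mg / 81 mg = 3.938 servings × $0.70 = $2.76.

$2.76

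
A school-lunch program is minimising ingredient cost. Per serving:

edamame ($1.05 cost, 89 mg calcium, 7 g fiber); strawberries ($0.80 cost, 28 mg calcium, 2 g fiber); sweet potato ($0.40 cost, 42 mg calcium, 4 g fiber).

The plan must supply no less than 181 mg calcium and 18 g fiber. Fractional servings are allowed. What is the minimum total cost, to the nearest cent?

$1.80

edamame only: max(181/89, 18/7) = 2.571 servings → $2.70.
strawberries only: max(181/28, 18/2) = 9 servings → $7.20.
sweet potato only: max(181/42, 18/4) = 4.5 servings → $1.80.
edamame + strawberries with both targets exact would need a negative amount; discard.
edamame + sweet potato: the both-tight solution has a negative serving — not a feasible corner.
strawberries + sweet potato: the both-tight solution has a negative serving — not a feasible corner.
So the least-cost plan costs $1.80.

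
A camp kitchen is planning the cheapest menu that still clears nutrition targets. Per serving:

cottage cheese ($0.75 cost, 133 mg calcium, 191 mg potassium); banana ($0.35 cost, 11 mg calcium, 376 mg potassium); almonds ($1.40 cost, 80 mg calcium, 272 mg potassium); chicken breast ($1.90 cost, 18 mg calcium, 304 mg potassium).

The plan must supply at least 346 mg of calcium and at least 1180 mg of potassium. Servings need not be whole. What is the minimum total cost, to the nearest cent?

For a min-cost LP with two ≥-constraints, a basic feasible solution has at most two positive variables.
cottage cheese only: max(346/133, 1180/191) = 6.178 servings → $4.63.
banana only: max(346/11, 1180/376) = 31.45 servings → $11.01.
almonds only: max(346/80, 1180/272) = 4.338 servings → $6.07.
chicken breast only: max(346/18, 1180/304) = 19.22 servings → $36.52.
cottage cheese + banana with both tight: 2.445 servings and 1.896 servings → $2.50.
cottage cheese + almonds with both targets exact would need a negative amount; discard.
cottage cheese + chicken breast with both tight: 2.269 servings and 2.456 servings → $6.37.
banana + almonds with both tight: 0.01063 servings and 4.324 servings → $6.06.
banana + chicken breast with both targets exact would need a negative amount; discard.
almonds + chicken breast with both tight: 4.322 servings and 0.01483 servings → $6.08.
Cheapest feasible corner: $2.50.

$2.50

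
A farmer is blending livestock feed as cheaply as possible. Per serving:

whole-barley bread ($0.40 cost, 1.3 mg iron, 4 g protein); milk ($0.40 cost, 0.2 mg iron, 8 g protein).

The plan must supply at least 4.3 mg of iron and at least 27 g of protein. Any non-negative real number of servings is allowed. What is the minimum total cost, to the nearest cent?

This is a tiny linear program; its minimum lies at a vertex of the feasible set. List the vertices and price them.
whole-barley bread only: max(4.3/1.3, 27/4) = 6.75 servings → $2.70.
milk only: max(4.3/0.2, 27/8) = 21.5 servings → $8.60.
whole-barley bread + milk with both tight: 3.021 servings and 1.865 servings → $1.95.
So the least-cost plan costs $1.95.

$1.95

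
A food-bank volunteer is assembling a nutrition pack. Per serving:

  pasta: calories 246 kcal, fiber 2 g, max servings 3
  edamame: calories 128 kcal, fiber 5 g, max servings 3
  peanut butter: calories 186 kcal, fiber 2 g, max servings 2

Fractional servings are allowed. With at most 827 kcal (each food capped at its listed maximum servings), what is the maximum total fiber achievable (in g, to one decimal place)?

19.6 g

Fiber per kcal: edamame 0.03906, peanut butter 0.01075, pasta 0.00813.
Take 3 servings of edamame: uses 384 kcal, +15.0 g fiber (running total 15.0 g).
Take 2 servings of peanut butter: uses 372 kcal, +4.0 g fiber (running total 19.0 g).
Take 0.2886 servings of pasta: uses 71 kcal, +0.6 g fiber (running total 19.6 g).
Greedy by best ratio exhausts the calories allowance optimally: 19.6 g.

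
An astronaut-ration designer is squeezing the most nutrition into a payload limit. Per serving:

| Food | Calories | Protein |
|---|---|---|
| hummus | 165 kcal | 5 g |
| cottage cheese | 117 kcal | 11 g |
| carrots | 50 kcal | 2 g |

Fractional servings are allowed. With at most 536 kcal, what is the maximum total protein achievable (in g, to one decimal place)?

50.4 g

Protein per kcal: cottage cheese 0.09402, carrots 0.04, hummus 0.0303.
With no serving limits, spend the whole calories allowance on cottage cheese: 536 kcal / 117 kcal × 11 g = 50.4 g.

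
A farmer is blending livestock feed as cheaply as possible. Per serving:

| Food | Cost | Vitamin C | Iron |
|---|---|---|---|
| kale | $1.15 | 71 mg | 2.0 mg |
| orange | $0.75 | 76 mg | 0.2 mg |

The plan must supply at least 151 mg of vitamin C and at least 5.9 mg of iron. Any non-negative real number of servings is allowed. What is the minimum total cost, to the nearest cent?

$3.39

An LP optimum is at a vertex; with two nutrient constraints at most two foods are used. Check each candidate.
kale only: max(151/71, 5.9/2.0) = 2.95 servings → $3.39.
orange only: max(151/76, 5.9/0.2) = 29.5 servings → $22.12.
kale + orange: the both-tight solution has a negative serving — not a feasible corner.
The minimum over all feasible corners is $3.39.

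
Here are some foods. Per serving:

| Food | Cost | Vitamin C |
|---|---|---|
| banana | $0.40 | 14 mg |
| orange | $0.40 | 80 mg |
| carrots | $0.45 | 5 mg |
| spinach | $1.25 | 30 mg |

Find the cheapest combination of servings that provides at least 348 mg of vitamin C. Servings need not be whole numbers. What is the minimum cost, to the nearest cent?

$1.74

Cost per mg of vitamin C: orange $0.0050, banana $0.0286, spinach $0.0417, carrots $0.0900.
With no serving limits, use only orange: 348 mg / 80 mg = 4.35 servings × $0.40 = $1.74.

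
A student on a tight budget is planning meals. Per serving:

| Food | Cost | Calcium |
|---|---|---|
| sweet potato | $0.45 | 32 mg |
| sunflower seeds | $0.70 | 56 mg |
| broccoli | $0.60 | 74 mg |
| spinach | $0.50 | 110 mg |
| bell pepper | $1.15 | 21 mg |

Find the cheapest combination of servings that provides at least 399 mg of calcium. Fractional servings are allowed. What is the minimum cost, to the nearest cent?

Cost per mg of calcium: spinach $0.0045, broccoli $0.0081, sunflower seeds $0.0125, sweet potato $0.0141, bell pepper $0.0548.
With no serving limits, use only spinach: 399 mg / 110 mg = 3.627 servings × $0.50 = $1.81.

$1.81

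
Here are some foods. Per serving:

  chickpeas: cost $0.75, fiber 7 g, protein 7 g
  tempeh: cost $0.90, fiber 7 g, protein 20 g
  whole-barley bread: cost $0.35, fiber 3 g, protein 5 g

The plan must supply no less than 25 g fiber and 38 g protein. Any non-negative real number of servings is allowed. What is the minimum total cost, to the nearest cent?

$2.83

An LP optimum is at a vertex; with two nutrient constraints at most two foods are used. Check each candidate.
chickpeas only: max(25/7, 38/7) = 5.429 servings → $4.07.
tempeh only: max(25/7, 38/20) = 3.571 servings → $3.21.
whole-barley bread only: max(25/3, 38/5) = 8.333 servings → $2.92.
chickpeas + tempeh with both tight: 2.571 servings and 1 serving → $2.83.
chickpeas + whole-barley bread with both tight: 0.7857 servings and 6.5 servings → $2.86.
tempeh + whole-barley bread: intersection lies outside the first quadrant.
So the least-cost plan costs $2.83.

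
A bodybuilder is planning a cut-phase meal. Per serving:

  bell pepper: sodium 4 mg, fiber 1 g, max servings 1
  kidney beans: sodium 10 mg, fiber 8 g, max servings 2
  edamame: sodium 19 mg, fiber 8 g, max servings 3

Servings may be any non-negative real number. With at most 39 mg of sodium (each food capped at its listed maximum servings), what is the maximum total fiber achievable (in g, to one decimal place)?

Fiber per mg sodium: kidney beans 0.8, edamame 0.4211, bell pepper 0.25.
Take 2 servings of kidney beans: uses 20 mg sodium, +16.0 g fiber (running total 16.0 g).
Take 1 serving of edamame: uses 19 mg sodium, +8.0 g fiber (running total 24.0 g).
Filling greedily by fiber-per-mg sodium is optimal for one linear limit, giving 24.0 g.

24.0 g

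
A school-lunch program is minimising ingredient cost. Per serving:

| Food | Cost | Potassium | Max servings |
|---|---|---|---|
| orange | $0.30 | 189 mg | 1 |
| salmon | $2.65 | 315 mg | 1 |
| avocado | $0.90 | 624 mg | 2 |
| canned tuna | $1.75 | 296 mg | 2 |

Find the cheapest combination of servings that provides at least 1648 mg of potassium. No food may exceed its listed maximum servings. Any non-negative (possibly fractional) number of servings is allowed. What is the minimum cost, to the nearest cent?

Cost per mg of potassium: avocado $0.0014, orange $0.0016, canned tuna $0.0059, salmon $0.0084.
Take 2 servings of avocado: +1248.0 mg potassium for $1.80 (total $1.80, still need 400.0 mg).
Take 1 serving of orange: +189.0 mg potassium for $0.30 (total $2.10, still need 211.0 mg).
Take 0.7128 servings of canned tuna: +211.0 mg potassium for $1.25 (total $3.35, still need 0.0 mg).
Greedy by cheapest-per-mg is optimal for a single linear constraint, so the minimum cost is $3.35.

$3.35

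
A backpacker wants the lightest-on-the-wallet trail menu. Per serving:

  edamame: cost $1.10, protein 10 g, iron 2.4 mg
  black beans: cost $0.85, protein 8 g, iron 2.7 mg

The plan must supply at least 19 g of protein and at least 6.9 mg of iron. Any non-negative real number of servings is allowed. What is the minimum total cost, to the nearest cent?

At the optimum either one food covers both requirements or two foods hit both targets exactly; no other combination can be cheaper.
edamame only: max(19/10, 6.9/2.4) = 2.875 servings → $3.16.
black beans only: max(19/8, 6.9/2.7) = 2.556 servings → $2.17.
edamame + black beans: intersection lies outside the first quadrant.
The minimum over all feasible corners is $2.17.

$2.17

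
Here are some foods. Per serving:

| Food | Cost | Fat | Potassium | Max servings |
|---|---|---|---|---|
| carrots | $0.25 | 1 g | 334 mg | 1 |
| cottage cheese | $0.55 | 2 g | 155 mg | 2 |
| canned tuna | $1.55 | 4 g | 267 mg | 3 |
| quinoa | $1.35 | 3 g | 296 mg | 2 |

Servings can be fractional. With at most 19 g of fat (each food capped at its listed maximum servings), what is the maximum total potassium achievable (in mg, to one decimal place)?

Potassium per g fat: carrots 334, quinoa 98.67, cottage cheese 77.5, canned tuna 66.75.
Take 1 serving of carrots: uses 1 g fat, +334.0 mg potassium (running total 334.0 mg).
Take 2 servings of quinoa: uses 6 g fat, +592.0 mg potassium (running total 926.0 mg).
Take 2 servings of cottage cheese: uses 4 g fat, +310.0 mg potassium (running total 1236.0 mg).
Take 2 servings of canned tuna: uses 8 g fat, +534.0 mg potassium (running total 1770.0 mg).
Greedy by best ratio exhausts the fat allowance optimally: 1770.0 mg.

1770.0 mg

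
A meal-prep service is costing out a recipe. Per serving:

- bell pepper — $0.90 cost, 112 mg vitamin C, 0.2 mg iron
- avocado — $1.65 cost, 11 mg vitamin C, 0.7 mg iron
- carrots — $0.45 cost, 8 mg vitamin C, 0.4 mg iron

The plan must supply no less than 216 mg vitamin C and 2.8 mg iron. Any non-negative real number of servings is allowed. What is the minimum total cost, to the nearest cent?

$4.15

Minimising a linear cost over {vitamin C ≥ 216, iron ≥ 2.8, servings ≥ 0} — the optimum is at a vertex, using one or two foods.
bell pepper only: max(216/112, 2.8/0.2) = 14 servings → $12.60.
avocado only: max(216/11, 2.8/0.7) = 19.64 servings → $32.40.
carrots only: max(216/8, 2.8/0.4) = 27 servings → $12.15.
bell pepper + avocado with both tight: 1.58 servings and 3.549 servings → $7.28.
bell pepper + carrots with both tight: 1.481 servings and 6.259 servings → $4.15.
avocado + carrots: intersection lies outside the first quadrant.
The minimum over all feasible corners is $4.15.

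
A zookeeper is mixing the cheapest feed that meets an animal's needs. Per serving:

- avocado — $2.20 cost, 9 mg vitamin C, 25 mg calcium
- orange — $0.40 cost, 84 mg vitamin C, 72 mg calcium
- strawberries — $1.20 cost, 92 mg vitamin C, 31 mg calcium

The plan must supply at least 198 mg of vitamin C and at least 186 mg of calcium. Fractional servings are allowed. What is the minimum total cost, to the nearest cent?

$1.03

Minimising a linear cost over {vitamin C ≥ 198, calcium ≥ 186, servings ≥ 0} — the optimum is at a vertex, using one or two foods.
avocado only: max(198/9, 186/25) = 22 servings → $48.40.
orange only: max(198/84, 186/72) = 2.583 servings → $1.03.
strawberries only: max(198/92, 186/31) = 6 servings → $7.20.
avocado + orange with both tight: 0.9421 servings and 2.256 servings → $2.98.
avocado + strawberries with both tight: 5.43 servings and 1.621 servings → $13.89.
orange + strawberries: the both-tight solution has a negative serving — not a feasible corner.
So the least-cost plan costs $1.03.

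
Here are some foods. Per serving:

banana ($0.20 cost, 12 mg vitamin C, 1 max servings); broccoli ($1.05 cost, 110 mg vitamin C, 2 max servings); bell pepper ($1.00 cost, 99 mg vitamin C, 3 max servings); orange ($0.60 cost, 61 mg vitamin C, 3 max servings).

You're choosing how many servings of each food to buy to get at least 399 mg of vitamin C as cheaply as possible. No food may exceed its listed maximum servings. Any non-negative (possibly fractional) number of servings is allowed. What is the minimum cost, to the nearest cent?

$3.86

Cost per mg of vitamin C: broccoli $0.0095, orange $0.0098, bell pepper $0.0101, banana $0.0167.
Take 2 servings of broccoli: +220.0 mg vitamin C for $2.10 (total $2.10, still need 179.0 mg).
Take 2.934 servings of orange: +179.0 mg vitamin C for $1.76 (total $3.86, still need 0.0 mg).
Greedy by cheapest-per-mg is optimal for a single linear constraint, so the minimum cost is $3.86.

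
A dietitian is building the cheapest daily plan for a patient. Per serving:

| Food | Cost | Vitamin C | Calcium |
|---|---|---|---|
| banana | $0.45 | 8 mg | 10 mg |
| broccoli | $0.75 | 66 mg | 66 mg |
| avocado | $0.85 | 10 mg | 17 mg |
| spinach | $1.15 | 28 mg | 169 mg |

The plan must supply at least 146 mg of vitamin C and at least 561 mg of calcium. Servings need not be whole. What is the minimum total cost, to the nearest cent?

$4.11

Two binding constraints pin down two serving amounts, so the optimal mix uses at most two foods. The candidates are each food alone (scaled to the tighter of vitamin C/calcium) and each pair with both constraints tight.
banana only: max(146/8, 561/10) = 56.1 servings → $25.25.
broccoli only: max(146/66, 561/66) = 8.5 servings → $6.38.
avocado only: max(146/10, 561/17) = 33 servings → $28.05.
spinach only: max(146/28, 561/169) = 5.214 servings → $6.00.
banana + broccoli with both targets exact would need a negative amount; discard.
banana + avocado with both targets exact would need a negative amount; discard.
banana + spinach with both tight: 8.364 servings and 2.825 servings → $7.01.
broccoli + avocado with both targets exact would need a negative amount; discard.
broccoli + spinach with both tight: 0.9635 servings and 2.943 servings → $4.11.
avocado + spinach with both tight: 7.386 servings and 2.577 servings → $9.24.
The minimum over all feasible corners is $4.11.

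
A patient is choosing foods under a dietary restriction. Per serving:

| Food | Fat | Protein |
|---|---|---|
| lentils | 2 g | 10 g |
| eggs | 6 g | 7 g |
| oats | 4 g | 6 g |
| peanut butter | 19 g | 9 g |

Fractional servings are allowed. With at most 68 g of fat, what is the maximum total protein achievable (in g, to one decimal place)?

Protein per g fat: lentils 5, oats 1.5, eggs 1.167, peanut butter 0.4737.
With no serving limits, spend the whole fat allowance on lentils: 68 g / 2 g × 10 g = 340.0 g.

340.0 g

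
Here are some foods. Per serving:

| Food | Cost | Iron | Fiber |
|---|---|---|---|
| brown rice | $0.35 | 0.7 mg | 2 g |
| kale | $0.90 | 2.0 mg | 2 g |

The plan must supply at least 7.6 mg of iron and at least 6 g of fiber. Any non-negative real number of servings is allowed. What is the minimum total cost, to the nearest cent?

$3.42

An LP optimum is at a vertex; with two nutrient constraints at most two foods are used. Check each candidate.
brown rice only: max(7.6/0.7, 6/2) = 10.86 servings → $3.80.
kale only: max(7.6/2.0, 6/2) = 3.8 servings → $3.42.
brown rice + kale with both targets exact would need a negative amount; discard.
So the least-cost plan costs $3.42.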